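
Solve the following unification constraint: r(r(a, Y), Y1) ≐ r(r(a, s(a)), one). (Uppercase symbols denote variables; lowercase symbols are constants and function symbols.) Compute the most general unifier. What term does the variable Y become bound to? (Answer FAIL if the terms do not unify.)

s(a)

Decompose r/2: r(a, Y) ≐ r(a, s(a)),  Y1 ≐ one.
Decompose r/2: a ≐ a,  Y ≐ s(a).
Delete trivial equation a ≐ a.
Bind Y := s(a); no other remaining equation mentions Y.
Bind Y1 := one.
MGU = { Y ↦ s(a), Y1 ↦ one }, so Y ↦ s(a).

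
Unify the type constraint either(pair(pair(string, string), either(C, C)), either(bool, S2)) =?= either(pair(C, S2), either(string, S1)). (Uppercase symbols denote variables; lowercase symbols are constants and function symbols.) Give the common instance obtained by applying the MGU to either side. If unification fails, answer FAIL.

FAIL

Decompose either/2: pair(pair(string, string), either(C, C)) =?= pair(C, S2),  either(bool, S2) =?= either(string, S1).
Decompose pair/2: pair(string, string) =?= C,  either(C, C) =?= S2.
Bind C := pair(string, string); substituting into the one remaining equation that mentions C gives: either(pair(string, string), pair(string, string)) =?= S2.
Bind S2 := either(pair(string, string), pair(string, string)); substituting into the remaining equation gives: either(bool, either(pair(string, string), pair(string, string))) =?= either(string, S1).
Decompose either/2: bool =?= string,  either(pair(string, string), pair(string, string)) =?= S1.
Clash: constants bool and string differ; no unifier exists.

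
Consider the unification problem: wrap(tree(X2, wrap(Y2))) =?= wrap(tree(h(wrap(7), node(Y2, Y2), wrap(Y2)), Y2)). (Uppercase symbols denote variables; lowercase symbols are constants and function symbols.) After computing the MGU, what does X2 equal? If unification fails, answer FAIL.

Decompose wrap/1: tree(X2, wrap(Y2)) =?= tree(h(wrap(7), node(Y2, Y2), wrap(Y2)), Y2).
Decompose tree/2: X2 =?= h(wrap(7), node(Y2, Y2), wrap(Y2)),  wrap(Y2) =?= Y2.
Bind X2 := h(wrap(7), node(Y2, Y2), wrap(Y2)); no other remaining equation mentions X2.
Occurs check fails: Y2 occurs in wrap(Y2); the equation Y2 =?= wrap(Y2) has no finite solution.

FAIL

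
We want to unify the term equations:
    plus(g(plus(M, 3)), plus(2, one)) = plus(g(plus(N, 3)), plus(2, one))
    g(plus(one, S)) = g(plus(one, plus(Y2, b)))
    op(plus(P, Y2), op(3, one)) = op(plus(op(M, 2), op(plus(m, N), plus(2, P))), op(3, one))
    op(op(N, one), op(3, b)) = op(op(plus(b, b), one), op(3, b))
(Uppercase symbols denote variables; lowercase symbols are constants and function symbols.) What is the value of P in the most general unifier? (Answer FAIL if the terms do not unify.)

Decompose plus/2: g(plus(M, 3)) = g(plus(N, 3)),  plus(2, one) = plus(2, one).
Decompose g/1: plus(M, 3) = plus(N, 3).
Decompose plus/2: M = N,  3 = 3.
Bind M := N; substituting into the one remaining equation that mentions M gives: op(plus(P, Y2), op(3, one)) = op(plus(op(N, 2), op(plus(m, N), plus(2, P))), op(3, one)).
Delete trivial equation 3 = 3.
Delete trivial equation plus(2, one) = plus(2, one).
Decompose g/1: plus(one, S) = plus(one, plus(Y2, b)).
Decompose plus/2: one = one,  S = plus(Y2, b).
Delete trivial equation one = one.
Bind S := plus(Y2, b); no other remaining equation mentions S.
Decompose op/2: plus(P, Y2) = plus(op(N, 2), op(plus(m, N), plus(2, P))),  op(3, one) = op(3, one).
Decompose plus/2: P = op(N, 2),  Y2 = op(plus(m, N), plus(2, P)).
Bind P := op(N, 2); substituting into the one remaining equation that mentions P gives: Y2 = op(plus(m, N), plus(2, op(N, 2))).
Bind Y2 := op(plus(m, N), plus(2, op(N, 2))); no other remaining equation mentions Y2. Substituting into the earlier binding gives S := plus(op(plus(m, N), plus(2, op(N, 2))), b).
Delete trivial equation op(3, one) = op(3, one).
Decompose op/2: op(N, one) = op(plus(b, b), one),  op(3, b) = op(3, b).
Decompose op/2: N = plus(b, b),  one = one.
Bind N := plus(b, b); no other remaining equation mentions N. Substituting into the earlier bindings gives M := plus(b, b), S := plus(op(plus(m, plus(b, b)), plus(2, op(plus(b, b), 2))), b), P := op(plus(b, b), 2), Y2 := op(plus(m, plus(b, b)), plus(2, op(plus(b, b), 2))).
Delete trivial equation one = one.
Delete trivial equation op(3, b) = op(3, b).
MGU = { M -> plus(b, b), S -> plus(op(plus(m, plus(b, b)), plus(2, op(plus(b, b), 2))), b), P -> op(plus(b, b), 2), Y2 -> op(plus(m, plus(b, b)), plus(2, op(plus(b, b), 2))), N -> plus(b, b) }, so P -> op(plus(b, b), 2).

op(plus(b, b), 2)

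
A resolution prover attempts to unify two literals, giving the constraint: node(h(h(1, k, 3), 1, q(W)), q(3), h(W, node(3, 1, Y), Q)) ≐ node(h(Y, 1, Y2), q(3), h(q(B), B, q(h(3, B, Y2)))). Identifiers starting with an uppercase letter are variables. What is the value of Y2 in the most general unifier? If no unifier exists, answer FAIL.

q(q(node(3, 1, h(1, k, 3))))

Decompose node/3: h(h(1, k, 3), 1, q(W)) ≐ h(Y, 1, Y2),  q(3) ≐ q(3),  h(W, node(3, 1, Y), Q) ≐ h(q(B), B, q(h(3, B, Y2))).
Decompose h/3: h(1, k, 3) ≐ Y,  1 ≐ 1,  q(W) ≐ Y2.
Bind Y := h(1, k, 3); substituting into the one remaining equation that mentions Y gives: h(W, node(3, 1, h(1, k, 3)), Q) ≐ h(q(B), B, q(h(3, B, Y2))).
Delete trivial equation 1 ≐ 1.
Bind Y2 := q(W); substituting into the one remaining equation that mentions Y2 gives: h(W, node(3, 1, h(1, k, 3)), Q) ≐ h(q(B), B, q(h(3, B, q(W)))).
Delete trivial equation q(3) ≐ q(3).
Decompose h/3: W ≐ q(B),  node(3, 1, h(1, k, 3)) ≐ B,  Q ≐ q(h(3, B, q(W))).
Bind W := q(B); substituting into the one remaining equation that mentions W gives: Q ≐ q(h(3, B, q(q(B)))). Substituting into the earlier binding gives Y2 := q(q(B)).
Bind B := node(3, 1, h(1, k, 3)); substituting into the remaining equation gives: Q ≐ q(h(3, node(3, 1, h(1, k, 3)), q(q(node(3, 1, h(1, k, 3)))))). Substituting into the earlier bindings gives Y2 := q(q(node(3, 1, h(1, k, 3)))), W := q(node(3, 1, h(1, k, 3))).
Bind Q := q(h(3, node(3, 1, h(1, k, 3)), q(q(node(3, 1, h(1, k, 3)))))).
MGU = { Y -> h(1, k, 3), Y2 -> q(q(node(3, 1, h(1, k, 3)))), W -> q(node(3, 1, h(1, k, 3))), B -> node(3, 1, h(1, k, 3)), Q -> q(h(3, node(3, 1, h(1, k, 3)), q(q(node(3, 1, h(1, k, 3)))))) }, so Y2 -> q(q(node(3, 1, h(1, k, 3)))).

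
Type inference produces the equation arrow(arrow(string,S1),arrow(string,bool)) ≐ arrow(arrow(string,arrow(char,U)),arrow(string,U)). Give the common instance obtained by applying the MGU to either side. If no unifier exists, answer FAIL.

Decompose arrow/2: arrow(string,S1) ≐ arrow(string,arrow(char,U)),  arrow(string,bool) ≐ arrow(string,U).
Decompose arrow/2: string ≐ string,  S1 ≐ arrow(char,U).
Delete trivial equation string ≐ string.
Bind S1 := arrow(char,U); no other remaining equation mentions S1.
Decompose arrow/2: string ≐ string,  bool ≐ U.
Delete trivial equation string ≐ string.
Bind U := bool. Substituting into the earlier binding gives S1 := arrow(char,bool).
Applying the MGU to either side gives arrow(arrow(string,arrow(char,bool)),arrow(string,bool)).

arrow(arrow(string,arrow(char,bool)),arrow(string,bool))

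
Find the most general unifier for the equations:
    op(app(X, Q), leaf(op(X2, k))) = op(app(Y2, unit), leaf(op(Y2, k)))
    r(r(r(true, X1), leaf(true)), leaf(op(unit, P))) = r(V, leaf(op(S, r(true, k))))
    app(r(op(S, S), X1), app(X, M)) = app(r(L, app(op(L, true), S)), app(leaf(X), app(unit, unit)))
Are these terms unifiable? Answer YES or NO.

Decompose op/2: app(X, Q) = app(Y2, unit),  leaf(op(X2, k)) = leaf(op(Y2, k)).
Decompose app/2: X = Y2,  Q = unit.
Bind X := Y2; substituting into the one remaining equation that mentions X gives: app(r(op(S, S), X1), app(Y2, M)) = app(r(L, app(op(L, true), S)), app(leaf(Y2), app(unit, unit))).
Bind Q := unit; no other remaining equation mentions Q.
Decompose leaf/1: op(X2, k) = op(Y2, k).
Decompose op/2: X2 = Y2,  k = k.
Bind X2 := Y2; no other remaining equation mentions X2.
Delete trivial equation k = k.
Decompose r/2: r(r(true, X1), leaf(true)) = V,  leaf(op(unit, P)) = leaf(op(S, r(true, k))).
Bind V := r(r(true, X1), leaf(true)); no other remaining equation mentions V.
Decompose leaf/1: op(unit, P) = op(S, r(true, k)).
Decompose op/2: unit = S,  P = r(true, k).
Bind S := unit; substituting into the one remaining equation that mentions S gives: app(r(op(unit, unit), X1), app(Y2, M)) = app(r(L, app(op(L, true), unit)), app(leaf(Y2), app(unit, unit))).
Bind P := r(true, k); no other remaining equation mentions P.
Decompose app/2: r(op(unit, unit), X1) = r(L, app(op(L, true), unit)),  app(Y2, M) = app(leaf(Y2), app(unit, unit)).
Decompose r/2: op(unit, unit) = L,  X1 = app(op(L, true), unit).
Bind L := op(unit, unit); substituting into the one remaining equation that mentions L gives: X1 = app(op(op(unit, unit), true), unit).
Bind X1 := app(op(op(unit, unit), true), unit); no other remaining equation mentions X1. Substituting into the earlier binding gives V := r(r(true, app(op(op(unit, unit), true), unit)), leaf(true)).
Decompose app/2: Y2 = leaf(Y2),  M = app(unit, unit).
Occurs check fails: Y2 occurs in leaf(Y2); the equation Y2 = leaf(Y2) has no finite solution.

NO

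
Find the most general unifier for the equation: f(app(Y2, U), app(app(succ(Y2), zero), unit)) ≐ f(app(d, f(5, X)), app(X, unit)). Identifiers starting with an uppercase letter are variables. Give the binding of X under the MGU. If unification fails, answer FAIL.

Decompose f/2: app(Y2, U) ≐ app(d, f(5, X)),  app(app(succ(Y2), zero), unit) ≐ app(X, unit).
Decompose app/2: Y2 ≐ d,  U ≐ f(5, X).
Bind Y2 := d; substituting into the one remaining equation that mentions Y2 gives: app(app(succ(d), zero), unit) ≐ app(X, unit).
Bind U := f(5, X); no other remaining equation mentions U.
Decompose app/2: app(succ(d), zero) ≐ X,  unit ≐ unit.
Bind X := app(succ(d), zero); no other remaining equation mentions X. Substituting into the earlier binding gives U := f(5, app(succ(d), zero)).
Delete trivial equation unit ≐ unit.
MGU = { Y2 ↦ d, U ↦ f(5, app(succ(d), zero)), X ↦ app(succ(d), zero) }, so X ↦ app(succ(d), zero).

app(succ(d), zero)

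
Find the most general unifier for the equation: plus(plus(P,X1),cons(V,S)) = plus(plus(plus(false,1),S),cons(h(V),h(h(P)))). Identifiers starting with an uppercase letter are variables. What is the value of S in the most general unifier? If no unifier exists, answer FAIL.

Decompose plus/2: plus(P,X1) = plus(plus(false,1),S),  cons(V,S) = cons(h(V),h(h(P))).
Decompose plus/2: P = plus(false,1),  X1 = S.
Bind P := plus(false,1); substituting into the one remaining equation that mentions P gives: cons(V,S) = cons(h(V),h(h(plus(false,1)))).
Bind X1 := S; no other remaining equation mentions X1.
Decompose cons/2: V = h(V),  S = h(h(plus(false,1))).
Occurs check fails: V occurs in h(V); the equation V = h(V) has no finite solution.

FAIL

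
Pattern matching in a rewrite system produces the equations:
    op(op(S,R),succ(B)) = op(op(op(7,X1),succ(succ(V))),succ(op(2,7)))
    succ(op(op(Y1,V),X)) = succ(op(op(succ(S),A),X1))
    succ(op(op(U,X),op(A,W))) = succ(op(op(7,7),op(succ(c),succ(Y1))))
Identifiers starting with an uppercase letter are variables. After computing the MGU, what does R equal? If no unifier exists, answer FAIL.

succ(succ(succ(c)))

Decompose op/2: op(S,R) = op(op(7,X1),succ(succ(V))),  succ(B) = succ(op(2,7)).
Decompose op/2: S = op(7,X1),  R = succ(succ(V)).
Bind S := op(7,X1); substituting into the one remaining equation that mentions S gives: succ(op(op(Y1,V),X)) = succ(op(op(succ(op(7,X1)),A),X1)).
Bind R := succ(succ(V)); no other remaining equation mentions R.
Decompose succ/1: B = op(2,7).
Bind B := op(2,7); no other remaining equation mentions B.
Decompose succ/1: op(op(Y1,V),X) = op(op(succ(op(7,X1)),A),X1).
Decompose op/2: op(Y1,V) = op(succ(op(7,X1)),A),  X = X1.
Decompose op/2: Y1 = succ(op(7,X1)),  V = A.
Bind Y1 := succ(op(7,X1)); substituting into the one remaining equation that mentions Y1 gives: succ(op(op(U,X),op(A,W))) = succ(op(op(7,7),op(succ(c),succ(succ(op(7,X1)))))).
Bind V := A; no other remaining equation mentions V. Substituting into the earlier binding gives R := succ(succ(A)).
Bind X := X1; substituting into the remaining equation gives: succ(op(op(U,X1),op(A,W))) = succ(op(op(7,7),op(succ(c),succ(succ(op(7,X1)))))).
Decompose succ/1: op(op(U,X1),op(A,W)) = op(op(7,7),op(succ(c),succ(succ(op(7,X1))))).
Decompose op/2: op(U,X1) = op(7,7),  op(A,W) = op(succ(c),succ(succ(op(7,X1)))).
Decompose op/2: U = 7,  X1 = 7.
Bind U := 7; no other remaining equation mentions U.
Bind X1 := 7; substituting into the remaining equation gives: op(A,W) = op(succ(c),succ(succ(op(7,7)))). Substituting into the earlier bindings gives S := op(7,7), Y1 := succ(op(7,7)), X := 7.
Decompose op/2: A = succ(c),  W = succ(succ(op(7,7))).
Bind A := succ(c); no other remaining equation mentions A. Substituting into the earlier bindings gives R := succ(succ(succ(c))), V := succ(c).
Bind W := succ(succ(op(7,7))).
MGU = { S := op(7,7), R := succ(succ(succ(c))), B := op(2,7), Y1 := succ(op(7,7)), V := succ(c), X := 7, U := 7, X1 := 7, A := succ(c), W := succ(succ(op(7,7))) }, so R := succ(succ(succ(c))).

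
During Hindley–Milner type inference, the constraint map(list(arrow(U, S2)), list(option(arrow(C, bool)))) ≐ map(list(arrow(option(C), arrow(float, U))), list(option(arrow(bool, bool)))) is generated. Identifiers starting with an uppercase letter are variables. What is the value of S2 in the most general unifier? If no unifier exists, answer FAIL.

Decompose map/2: list(arrow(U, S2)) ≐ list(arrow(option(C), arrow(float, U))),  list(option(arrow(C, bool))) ≐ list(option(arrow(bool, bool))).
Decompose list/1: arrow(U, S2) ≐ arrow(option(C), arrow(float, U)).
Decompose arrow/2: U ≐ option(C),  S2 ≐ arrow(float, U).
Bind U := option(C); substituting into the one remaining equation that mentions U gives: S2 ≐ arrow(float, option(C)).
Bind S2 := arrow(float, option(C)); no other remaining equation mentions S2.
Decompose list/1: option(arrow(C, bool)) ≐ option(arrow(bool, bool)).
Decompose option/1: arrow(C, bool) ≐ arrow(bool, bool).
Decompose arrow/2: C ≐ bool,  bool ≐ bool.
Bind C := bool; no other remaining equation mentions C. Substituting into the earlier bindings gives U := option(bool), S2 := arrow(float, option(bool)).
Delete trivial equation bool ≐ bool.
MGU = { U := option(bool), S2 := arrow(float, option(bool)), C := bool }, so S2 := arrow(float, option(bool)).

arrow(float, option(bool))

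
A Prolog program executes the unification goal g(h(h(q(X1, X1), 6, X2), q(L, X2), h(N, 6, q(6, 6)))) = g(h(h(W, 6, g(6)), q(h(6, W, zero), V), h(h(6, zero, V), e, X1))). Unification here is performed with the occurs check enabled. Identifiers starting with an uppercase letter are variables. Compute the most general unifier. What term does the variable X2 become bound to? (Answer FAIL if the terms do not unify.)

Decompose g/1: h(h(q(X1, X1), 6, X2), q(L, X2), h(N, 6, q(6, 6))) = h(h(W, 6, g(6)), q(h(6, W, zero), V), h(h(6, zero, V), e, X1)).
Decompose h/3: h(q(X1, X1), 6, X2) = h(W, 6, g(6)),  q(L, X2) = q(h(6, W, zero), V),  h(N, 6, q(6, 6)) = h(h(6, zero, V), e, X1).
Decompose h/3: q(X1, X1) = W,  6 = 6,  X2 = g(6).
Bind W := q(X1, X1); substituting into the one remaining equation that mentions W gives: q(L, X2) = q(h(6, q(X1, X1), zero), V).
Delete trivial equation 6 = 6.
Bind X2 := g(6); substituting into the one remaining equation that mentions X2 gives: q(L, g(6)) = q(h(6, q(X1, X1), zero), V).
Decompose q/2: L = h(6, q(X1, X1), zero),  g(6) = V.
Bind L := h(6, q(X1, X1), zero); no other remaining equation mentions L.
Bind V := g(6); substituting into the remaining equation gives: h(N, 6, q(6, 6)) = h(h(6, zero, g(6)), e, X1).
Decompose h/3: N = h(6, zero, g(6)),  6 = e,  q(6, 6) = X1.
Bind N := h(6, zero, g(6)); no other remaining equation mentions N.
Clash: constants 6 and e differ; no unifier exists.

FAIL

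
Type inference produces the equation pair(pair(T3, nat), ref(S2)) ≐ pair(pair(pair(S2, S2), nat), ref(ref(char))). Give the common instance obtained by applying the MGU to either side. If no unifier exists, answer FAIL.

Decompose pair/2: pair(T3, nat) ≐ pair(pair(S2, S2), nat),  ref(S2) ≐ ref(ref(char)).
Decompose pair/2: T3 ≐ pair(S2, S2),  nat ≐ nat.
Bind T3 := pair(S2, S2); no other remaining equation mentions T3.
Delete trivial equation nat ≐ nat.
Decompose ref/1: S2 ≐ ref(char).
Bind S2 := ref(char). Substituting into the earlier binding gives T3 := pair(ref(char), ref(char)).
Applying the MGU to either side gives pair(pair(pair(ref(char), ref(char)), nat), ref(ref(char))).

pair(pair(pair(ref(char), ref(char)), nat), ref(ref(char)))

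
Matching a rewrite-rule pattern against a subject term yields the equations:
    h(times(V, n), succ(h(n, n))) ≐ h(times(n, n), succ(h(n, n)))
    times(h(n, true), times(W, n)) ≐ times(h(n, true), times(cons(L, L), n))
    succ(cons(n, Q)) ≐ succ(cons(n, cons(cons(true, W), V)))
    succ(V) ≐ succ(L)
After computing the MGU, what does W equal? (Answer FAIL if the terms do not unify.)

Decompose h/2: times(V, n) ≐ times(n, n),  succ(h(n, n)) ≐ succ(h(n, n)).
Decompose times/2: V ≐ n,  n ≐ n.
Bind V := n; substituting into the 2 remaining equations that mention V gives: succ(cons(n, Q)) ≐ succ(cons(n, cons(cons(true, W), n))),  succ(n) ≐ succ(L).
Delete trivial equation n ≐ n.
Delete trivial equation succ(h(n, n)) ≐ succ(h(n, n)).
Decompose times/2: h(n, true) ≐ h(n, true),  times(W, n) ≐ times(cons(L, L), n).
Delete trivial equation h(n, true) ≐ h(n, true).
Decompose times/2: W ≐ cons(L, L),  n ≐ n.
Bind W := cons(L, L); substituting into the one remaining equation that mentions W gives: succ(cons(n, Q)) ≐ succ(cons(n, cons(cons(true, cons(L, L)), n))).
Delete trivial equation n ≐ n.
Decompose succ/1: cons(n, Q) ≐ cons(n, cons(cons(true, cons(L, L)), n)).
Decompose cons/2: n ≐ n,  Q ≐ cons(cons(true, cons(L, L)), n).
Delete trivial equation n ≐ n.
Bind Q := cons(cons(true, cons(L, L)), n); no other remaining equation mentions Q.
Decompose succ/1: n ≐ L.
Bind L := n. Substituting into the earlier bindings gives W := cons(n, n), Q := cons(cons(true, cons(n, n)), n).
MGU = { V -> n, W -> cons(n, n), Q -> cons(cons(true, cons(n, n)), n), L -> n }, so W -> cons(n, n).

cons(n, n)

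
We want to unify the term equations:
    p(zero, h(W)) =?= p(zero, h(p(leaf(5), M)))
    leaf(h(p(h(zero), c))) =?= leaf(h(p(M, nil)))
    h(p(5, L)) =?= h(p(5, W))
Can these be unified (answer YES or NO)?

Decompose p/2: zero =?= zero,  h(W) =?= h(p(leaf(5), M)).
Delete trivial equation zero =?= zero.
Decompose h/1: W =?= p(leaf(5), M).
Bind W := p(leaf(5), M); substituting into the one remaining equation that mentions W gives: h(p(5, L)) =?= h(p(5, p(leaf(5), M))).
Decompose leaf/1: h(p(h(zero), c)) =?= h(p(M, nil)).
Decompose h/1: p(h(zero), c) =?= p(M, nil).
Decompose p/2: h(zero) =?= M,  c =?= nil.
Bind M := h(zero); substituting into the one remaining equation that mentions M gives: h(p(5, L)) =?= h(p(5, p(leaf(5), h(zero)))). Substituting into the earlier binding gives W := p(leaf(5), h(zero)).
Clash: constants c and nil differ; no unifier exists.

NO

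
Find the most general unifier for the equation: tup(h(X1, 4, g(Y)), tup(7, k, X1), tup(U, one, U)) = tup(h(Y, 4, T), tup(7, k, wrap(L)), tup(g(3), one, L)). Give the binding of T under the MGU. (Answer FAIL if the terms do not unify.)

Decompose tup/3: h(X1, 4, g(Y)) = h(Y, 4, T),  tup(7, k, X1) = tup(7, k, wrap(L)),  tup(U, one, U) = tup(g(3), one, L).
Decompose h/3: X1 = Y,  4 = 4,  g(Y) = T.
Bind X1 := Y; substituting into the one remaining equation that mentions X1 gives: tup(7, k, Y) = tup(7, k, wrap(L)).
Delete trivial equation 4 = 4.
Bind T := g(Y); no other remaining equation mentions T.
Decompose tup/3: 7 = 7,  k = k,  Y = wrap(L).
Delete trivial equation 7 = 7.
Delete trivial equation k = k.
Bind Y := wrap(L); no other remaining equation mentions Y. Substituting into the earlier bindings gives X1 := wrap(L), T := g(wrap(L)).
Decompose tup/3: U = g(3),  one = one,  U = L.
Bind U := g(3); substituting into the one remaining equation that mentions U gives: g(3) = L.
Delete trivial equation one = one.
Bind L := g(3). Substituting into the earlier bindings gives X1 := wrap(g(3)), T := g(wrap(g(3))), Y := wrap(g(3)).
MGU = { X1 ↦ wrap(g(3)), T ↦ g(wrap(g(3))), Y ↦ wrap(g(3)), U ↦ g(3), L ↦ g(3) }, so T ↦ g(wrap(g(3))).

g(wrap(g(3)))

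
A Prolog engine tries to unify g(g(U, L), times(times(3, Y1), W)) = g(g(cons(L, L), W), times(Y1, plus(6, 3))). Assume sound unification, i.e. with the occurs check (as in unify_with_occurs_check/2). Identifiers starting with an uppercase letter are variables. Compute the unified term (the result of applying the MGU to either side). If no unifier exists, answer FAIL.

FAIL

Decompose g/2: g(U, L) = g(cons(L, L), W),  times(times(3, Y1), W) = times(Y1, plus(6, 3)).
Decompose g/2: U = cons(L, L),  L = W.
Bind U := cons(L, L); no other remaining equation mentions U.
Bind L := W; no other remaining equation mentions L. Substituting into the earlier binding gives U := cons(W, W).
Decompose times/2: times(3, Y1) = Y1,  W = plus(6, 3).
Occurs check fails: Y1 occurs in times(3, Y1); the equation Y1 = times(3, Y1) has no finite solution.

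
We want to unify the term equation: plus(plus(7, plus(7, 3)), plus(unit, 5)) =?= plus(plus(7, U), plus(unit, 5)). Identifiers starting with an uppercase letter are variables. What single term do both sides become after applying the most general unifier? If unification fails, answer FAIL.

plus(plus(7, plus(7, 3)), plus(unit, 5))

Decompose plus/2: plus(7, plus(7, 3)) =?= plus(7, U),  plus(unit, 5) =?= plus(unit, 5).
Decompose plus/2: 7 =?= 7,  plus(7, 3) =?= U.
Delete trivial equation 7 =?= 7.
Bind U := plus(7, 3); no other remaining equation mentions U.
Delete trivial equation plus(unit, 5) =?= plus(unit, 5).
Applying the MGU to either side gives plus(plus(7, plus(7, 3)), plus(unit, 5)).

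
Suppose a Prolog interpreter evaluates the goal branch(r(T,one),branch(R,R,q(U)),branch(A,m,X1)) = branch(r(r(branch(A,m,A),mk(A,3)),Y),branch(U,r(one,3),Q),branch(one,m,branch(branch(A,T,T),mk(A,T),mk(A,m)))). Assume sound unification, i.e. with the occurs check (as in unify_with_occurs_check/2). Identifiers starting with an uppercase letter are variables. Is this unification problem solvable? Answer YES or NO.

YES

Decompose branch/3: r(T,one) = r(r(branch(A,m,A),mk(A,3)),Y),  branch(R,R,q(U)) = branch(U,r(one,3),Q),  branch(A,m,X1) = branch(one,m,branch(branch(A,T,T),mk(A,T),mk(A,m))).
Decompose r/2: T = r(branch(A,m,A),mk(A,3)),  one = Y.
Bind T := r(branch(A,m,A),mk(A,3)); substituting into the one remaining equation that mentions T gives: branch(A,m,X1) = branch(one,m,branch(branch(A,r(branch(A,m,A),mk(A,3)),r(branch(A,m,A),mk(A,3))),mk(A,r(branch(A,m,A),mk(A,3))),mk(A,m))).
Bind Y := one; no other remaining equation mentions Y.
Decompose branch/3: R = U,  R = r(one,3),  q(U) = Q.
Bind R := U; substituting into the one remaining equation that mentions R gives: U = r(one,3).
Bind U := r(one,3); substituting into the one remaining equation that mentions U gives: q(r(one,3)) = Q. Substituting into the earlier binding gives R := r(one,3).
Bind Q := q(r(one,3)); no other remaining equation mentions Q.
Decompose branch/3: A = one,  m = m,  X1 = branch(branch(A,r(branch(A,m,A),mk(A,3)),r(branch(A,m,A),mk(A,3))),mk(A,r(branch(A,m,A),mk(A,3))),mk(A,m)).
Bind A := one; substituting into the one remaining equation that mentions A gives: X1 = branch(branch(one,r(branch(one,m,one),mk(one,3)),r(branch(one,m,one),mk(one,3))),mk(one,r(branch(one,m,one),mk(one,3))),mk(one,m)). Substituting into the earlier binding gives T := r(branch(one,m,one),mk(one,3)).
Delete trivial equation m = m.
Bind X1 := branch(branch(one,r(branch(one,m,one),mk(one,3)),r(branch(one,m,one),mk(one,3))),mk(one,r(branch(one,m,one),mk(one,3))),mk(one,m)).
No equations remain and no clash or occurs-check failure arose, so a unifier exists.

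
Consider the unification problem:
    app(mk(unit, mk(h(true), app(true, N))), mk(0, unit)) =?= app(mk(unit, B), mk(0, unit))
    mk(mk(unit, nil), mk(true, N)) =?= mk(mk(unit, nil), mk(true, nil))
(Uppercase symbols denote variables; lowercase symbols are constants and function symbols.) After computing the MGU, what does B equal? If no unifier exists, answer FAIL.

Decompose app/2: mk(unit, mk(h(true), app(true, N))) =?= mk(unit, B),  mk(0, unit) =?= mk(0, unit).
Decompose mk/2: unit =?= unit,  mk(h(true), app(true, N)) =?= B.
Delete trivial equation unit =?= unit.
Bind B := mk(h(true), app(true, N)); no other remaining equation mentions B.
Delete trivial equation mk(0, unit) =?= mk(0, unit).
Decompose mk/2: mk(unit, nil) =?= mk(unit, nil),  mk(true, N) =?= mk(true, nil).
Delete trivial equation mk(unit, nil) =?= mk(unit, nil).
Decompose mk/2: true =?= true,  N =?= nil.
Delete trivial equation true =?= true.
Bind N := nil. Substituting into the earlier binding gives B := mk(h(true), app(true, nil)).
MGU = { B -> mk(h(true), app(true, nil)), N -> nil }, so B -> mk(h(true), app(true, nil)).

mk(h(true), app(true, nil))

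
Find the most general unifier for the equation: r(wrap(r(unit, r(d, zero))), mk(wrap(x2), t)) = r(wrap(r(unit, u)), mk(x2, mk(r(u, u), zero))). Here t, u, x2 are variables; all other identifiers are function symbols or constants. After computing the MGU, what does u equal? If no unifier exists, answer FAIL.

Decompose r/2: wrap(r(unit, r(d, zero))) = wrap(r(unit, u)),  mk(wrap(x2), t) = mk(x2, mk(r(u, u), zero)).
Decompose wrap/1: r(unit, r(d, zero)) = r(unit, u).
Decompose r/2: unit = unit,  r(d, zero) = u.
Delete trivial equation unit = unit.
Bind u := r(d, zero); substituting into the remaining equation gives: mk(wrap(x2), t) = mk(x2, mk(r(r(d, zero), r(d, zero)), zero)).
Decompose mk/2: wrap(x2) = x2,  t = mk(r(r(d, zero), r(d, zero)), zero).
Occurs check fails: x2 occurs in wrap(x2); the equation x2 = wrap(x2) has no finite solution.

FAIL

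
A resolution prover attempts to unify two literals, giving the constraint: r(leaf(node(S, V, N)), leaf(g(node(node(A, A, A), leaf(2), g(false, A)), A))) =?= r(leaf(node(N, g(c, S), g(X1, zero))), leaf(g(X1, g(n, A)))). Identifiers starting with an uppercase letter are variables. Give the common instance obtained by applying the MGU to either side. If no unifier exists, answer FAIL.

Decompose r/2: leaf(node(S, V, N)) =?= leaf(node(N, g(c, S), g(X1, zero))),  leaf(g(node(node(A, A, A), leaf(2), g(false, A)), A)) =?= leaf(g(X1, g(n, A))).
Decompose leaf/1: node(S, V, N) =?= node(N, g(c, S), g(X1, zero)).
Decompose node/3: S =?= N,  V =?= g(c, S),  N =?= g(X1, zero).
Bind S := N; substituting into the one remaining equation that mentions S gives: V =?= g(c, N).
Bind V := g(c, N); no other remaining equation mentions V.
Bind N := g(X1, zero); no other remaining equation mentions N. Substituting into the earlier bindings gives S := g(X1, zero), V := g(c, g(X1, zero)).
Decompose leaf/1: g(node(node(A, A, A), leaf(2), g(false, A)), A) =?= g(X1, g(n, A)).
Decompose g/2: node(node(A, A, A), leaf(2), g(false, A)) =?= X1,  A =?= g(n, A).
Bind X1 := node(node(A, A, A), leaf(2), g(false, A)); no other remaining equation mentions X1. Substituting into the earlier bindings gives S := g(node(node(A, A, A), leaf(2), g(false, A)), zero), V := g(c, g(node(node(A, A, A), leaf(2), g(false, A)), zero)), N := g(node(node(A, A, A), leaf(2), g(false, A)), zero).
Occurs check fails: A occurs in g(n, A); the equation A =?= g(n, A) has no finite solution.

FAIL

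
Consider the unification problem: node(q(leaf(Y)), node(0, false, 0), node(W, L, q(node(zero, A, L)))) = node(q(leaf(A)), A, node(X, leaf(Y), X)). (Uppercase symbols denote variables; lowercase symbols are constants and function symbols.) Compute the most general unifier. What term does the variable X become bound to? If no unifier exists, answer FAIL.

q(node(zero, node(0, false, 0), leaf(node(0, false, 0))))

Decompose node/3: q(leaf(Y)) = q(leaf(A)),  node(0, false, 0) = A,  node(W, L, q(node(zero, A, L))) = node(X, leaf(Y), X).
Decompose q/1: leaf(Y) = leaf(A).
Decompose leaf/1: Y = A.
Bind Y := A; substituting into the one remaining equation that mentions Y gives: node(W, L, q(node(zero, A, L))) = node(X, leaf(A), X).
Bind A := node(0, false, 0); substituting into the remaining equation gives: node(W, L, q(node(zero, node(0, false, 0), L))) = node(X, leaf(node(0, false, 0)), X). Substituting into the earlier binding gives Y := node(0, false, 0).
Decompose node/3: W = X,  L = leaf(node(0, false, 0)),  q(node(zero, node(0, false, 0), L)) = X.
Bind W := X; no other remaining equation mentions W.
Bind L := leaf(node(0, false, 0)); substituting into the remaining equation gives: q(node(zero, node(0, false, 0), leaf(node(0, false, 0)))) = X.
Bind X := q(node(zero, node(0, false, 0), leaf(node(0, false, 0)))). Substituting into the earlier binding gives W := q(node(zero, node(0, false, 0), leaf(node(0, false, 0)))).
MGU = { Y := node(0, false, 0), A := node(0, false, 0), W := q(node(zero, node(0, false, 0), leaf(node(0, false, 0)))), L := leaf(node(0, false, 0)), X := q(node(zero, node(0, false, 0), leaf(node(0, false, 0)))) }, so X := q(node(zero, node(0, false, 0), leaf(node(0, false, 0)))).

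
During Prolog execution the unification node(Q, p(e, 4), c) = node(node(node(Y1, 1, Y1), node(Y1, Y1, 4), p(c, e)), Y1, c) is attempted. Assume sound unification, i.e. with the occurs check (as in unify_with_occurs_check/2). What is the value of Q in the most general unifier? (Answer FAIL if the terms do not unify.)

node(node(p(e, 4), 1, p(e, 4)), node(p(e, 4), p(e, 4), 4), p(c, e))

Decompose node/3: Q = node(node(Y1, 1, Y1), node(Y1, Y1, 4), p(c, e)),  p(e, 4) = Y1,  c = c.
Bind Q := node(node(Y1, 1, Y1), node(Y1, Y1, 4), p(c, e)); no other remaining equation mentions Q.
Bind Y1 := p(e, 4); no other remaining equation mentions Y1. Substituting into the earlier binding gives Q := node(node(p(e, 4), 1, p(e, 4)), node(p(e, 4), p(e, 4), 4), p(c, e)).
Delete trivial equation c = c.
MGU = { Q -> node(node(p(e, 4), 1, p(e, 4)), node(p(e, 4), p(e, 4), 4), p(c, e)), Y1 -> p(e, 4) }, so Q -> node(node(p(e, 4), 1, p(e, 4)), node(p(e, 4), p(e, 4), 4), p(c, e)).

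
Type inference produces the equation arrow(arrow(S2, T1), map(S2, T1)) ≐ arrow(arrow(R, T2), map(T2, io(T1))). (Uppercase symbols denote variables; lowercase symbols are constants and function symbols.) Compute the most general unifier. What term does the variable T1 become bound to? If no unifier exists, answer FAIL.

Decompose arrow/2: arrow(S2, T1) ≐ arrow(R, T2),  map(S2, T1) ≐ map(T2, io(T1)).
Decompose arrow/2: S2 ≐ R,  T1 ≐ T2.
Bind S2 := R; substituting into the one remaining equation that mentions S2 gives: map(R, T1) ≐ map(T2, io(T1)).
Bind T1 := T2; substituting into the remaining equation gives: map(R, T2) ≐ map(T2, io(T2)).
Decompose map/2: R ≐ T2,  T2 ≐ io(T2).
Bind R := T2; no other remaining equation mentions R. Substituting into the earlier binding gives S2 := T2.
Occurs check fails: T2 occurs in io(T2); the equation T2 ≐ io(T2) has no finite solution.

FAIL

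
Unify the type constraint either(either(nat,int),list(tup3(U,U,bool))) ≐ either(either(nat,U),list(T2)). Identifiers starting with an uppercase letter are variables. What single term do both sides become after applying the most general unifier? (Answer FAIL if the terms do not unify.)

either(either(nat,int),list(tup3(int,int,bool)))

Decompose either/2: either(nat,int) ≐ either(nat,U),  list(tup3(U,U,bool)) ≐ list(T2).
Decompose either/2: nat ≐ nat,  int ≐ U.
Delete trivial equation nat ≐ nat.
Bind U := int; substituting into the remaining equation gives: list(tup3(int,int,bool)) ≐ list(T2).
Decompose list/1: tup3(int,int,bool) ≐ T2.
Bind T2 := tup3(int,int,bool).
Applying the MGU to either side gives either(either(nat,int),list(tup3(int,int,bool))).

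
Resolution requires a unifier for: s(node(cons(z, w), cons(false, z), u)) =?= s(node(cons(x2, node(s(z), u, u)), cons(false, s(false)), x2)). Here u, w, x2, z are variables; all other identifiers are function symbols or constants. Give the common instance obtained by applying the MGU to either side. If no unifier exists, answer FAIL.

Decompose s/1: node(cons(z, w), cons(false, z), u) =?= node(cons(x2, node(s(z), u, u)), cons(false, s(false)), x2).
Decompose node/3: cons(z, w) =?= cons(x2, node(s(z), u, u)),  cons(false, z) =?= cons(false, s(false)),  u =?= x2.
Decompose cons/2: z =?= x2,  w =?= node(s(z), u, u).
Bind z := x2; substituting into the 2 remaining equations that mention z gives: w =?= node(s(x2), u, u),  cons(false, x2) =?= cons(false, s(false)).
Bind w := node(s(x2), u, u); no other remaining equation mentions w.
Decompose cons/2: false =?= false,  x2 =?= s(false).
Delete trivial equation false =?= false.
Bind x2 := s(false); substituting into the remaining equation gives: u =?= s(false). Substituting into the earlier bindings gives z := s(false), w := node(s(s(false)), u, u).
Bind u := s(false). Substituting into the earlier binding gives w := node(s(s(false)), s(false), s(false)).
Applying the MGU to either side gives s(node(cons(s(false), node(s(s(false)), s(false), s(false))), cons(false, s(false)), s(false))).

s(node(cons(s(false), node(s(s(false)), s(false), s(false))), cons(false, s(false)), s(false)))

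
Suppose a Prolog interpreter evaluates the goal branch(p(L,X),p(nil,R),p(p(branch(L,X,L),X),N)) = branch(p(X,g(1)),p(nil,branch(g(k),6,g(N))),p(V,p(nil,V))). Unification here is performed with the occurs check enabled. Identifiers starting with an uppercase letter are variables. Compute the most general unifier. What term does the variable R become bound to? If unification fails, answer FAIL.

Decompose branch/3: p(L,X) = p(X,g(1)),  p(nil,R) = p(nil,branch(g(k),6,g(N))),  p(p(branch(L,X,L),X),N) = p(V,p(nil,V)).
Decompose p/2: L = X,  X = g(1).
Bind L := X; substituting into the one remaining equation that mentions L gives: p(p(branch(X,X,X),X),N) = p(V,p(nil,V)).
Bind X := g(1); substituting into the one remaining equation that mentions X gives: p(p(branch(g(1),g(1),g(1)),g(1)),N) = p(V,p(nil,V)). Substituting into the earlier binding gives L := g(1).
Decompose p/2: nil = nil,  R = branch(g(k),6,g(N)).
Delete trivial equation nil = nil.
Bind R := branch(g(k),6,g(N)); no other remaining equation mentions R.
Decompose p/2: p(branch(g(1),g(1),g(1)),g(1)) = V,  N = p(nil,V).
Bind V := p(branch(g(1),g(1),g(1)),g(1)); substituting into the remaining equation gives: N = p(nil,p(branch(g(1),g(1),g(1)),g(1))).
Bind N := p(nil,p(branch(g(1),g(1),g(1)),g(1))). Substituting into the earlier binding gives R := branch(g(k),6,g(p(nil,p(branch(g(1),g(1),g(1)),g(1))))).
MGU = { L -> g(1), X -> g(1), R -> branch(g(k),6,g(p(nil,p(branch(g(1),g(1),g(1)),g(1))))), V -> p(branch(g(1),g(1),g(1)),g(1)), N -> p(nil,p(branch(g(1),g(1),g(1)),g(1))) }, so R -> branch(g(k),6,g(p(nil,p(branch(g(1),g(1),g(1)),g(1))))).

branch(g(k),6,g(p(nil,p(branch(g(1),g(1),g(1)),g(1)))))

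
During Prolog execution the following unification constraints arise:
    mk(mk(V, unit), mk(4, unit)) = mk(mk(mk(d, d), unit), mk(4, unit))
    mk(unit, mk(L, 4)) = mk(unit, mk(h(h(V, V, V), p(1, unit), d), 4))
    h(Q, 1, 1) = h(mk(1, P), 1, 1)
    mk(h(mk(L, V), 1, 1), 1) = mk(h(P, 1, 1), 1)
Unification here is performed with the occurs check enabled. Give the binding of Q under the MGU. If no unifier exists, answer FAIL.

Decompose mk/2: mk(V, unit) = mk(mk(d, d), unit),  mk(4, unit) = mk(4, unit).
Decompose mk/2: V = mk(d, d),  unit = unit.
Bind V := mk(d, d); substituting into the 2 remaining equations that mention V gives: mk(unit, mk(L, 4)) = mk(unit, mk(h(h(mk(d, d), mk(d, d), mk(d, d)), p(1, unit), d), 4)),  mk(h(mk(L, mk(d, d)), 1, 1), 1) = mk(h(P, 1, 1), 1).
Delete trivial equation unit = unit.
Delete trivial equation mk(4, unit) = mk(4, unit).
Decompose mk/2: unit = unit,  mk(L, 4) = mk(h(h(mk(d, d), mk(d, d), mk(d, d)), p(1, unit), d), 4).
Delete trivial equation unit = unit.
Decompose mk/2: L = h(h(mk(d, d), mk(d, d), mk(d, d)), p(1, unit), d),  4 = 4.
Bind L := h(h(mk(d, d), mk(d, d), mk(d, d)), p(1, unit), d); substituting into the one remaining equation that mentions L gives: mk(h(mk(h(h(mk(d, d), mk(d, d), mk(d, d)), p(1, unit), d), mk(d, d)), 1, 1), 1) = mk(h(P, 1, 1), 1).
Delete trivial equation 4 = 4.
Decompose h/3: Q = mk(1, P),  1 = 1,  1 = 1.
Bind Q := mk(1, P); no other remaining equation mentions Q.
Delete trivial equation 1 = 1.
Delete trivial equation 1 = 1.
Decompose mk/2: h(mk(h(h(mk(d, d), mk(d, d), mk(d, d)), p(1, unit), d), mk(d, d)), 1, 1) = h(P, 1, 1),  1 = 1.
Decompose h/3: mk(h(h(mk(d, d), mk(d, d), mk(d, d)), p(1, unit), d), mk(d, d)) = P,  1 = 1,  1 = 1.
Bind P := mk(h(h(mk(d, d), mk(d, d), mk(d, d)), p(1, unit), d), mk(d, d)); no other remaining equation mentions P. Substituting into the earlier binding gives Q := mk(1, mk(h(h(mk(d, d), mk(d, d), mk(d, d)), p(1, unit), d), mk(d, d))).
Delete trivial equation 1 = 1.
Delete trivial equation 1 = 1.
Delete trivial equation 1 = 1.
MGU = { V = mk(d, d), L = h(h(mk(d, d), mk(d, d), mk(d, d)), p(1, unit), d), Q = mk(1, mk(h(h(mk(d, d), mk(d, d), mk(d, d)), p(1, unit), d), mk(d, d))), P = mk(h(h(mk(d, d), mk(d, d), mk(d, d)), p(1, unit), d), mk(d, d)) }, so Q = mk(1, mk(h(h(mk(d, d), mk(d, d), mk(d, d)), p(1, unit), d), mk(d, d))).

mk(1, mk(h(h(mk(d, d), mk(d, d), mk(d, d)), p(1, unit), d), mk(d, d)))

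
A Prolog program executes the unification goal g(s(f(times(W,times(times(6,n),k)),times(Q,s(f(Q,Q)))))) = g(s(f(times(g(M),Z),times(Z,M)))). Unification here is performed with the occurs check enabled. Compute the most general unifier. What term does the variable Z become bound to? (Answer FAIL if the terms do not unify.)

times(times(6,n),k)

Decompose g/1: s(f(times(W,times(times(6,n),k)),times(Q,s(f(Q,Q))))) = s(f(times(g(M),Z),times(Z,M))).
Decompose s/1: f(times(W,times(times(6,n),k)),times(Q,s(f(Q,Q)))) = f(times(g(M),Z),times(Z,M)).
Decompose f/2: times(W,times(times(6,n),k)) = times(g(M),Z),  times(Q,s(f(Q,Q))) = times(Z,M).
Decompose times/2: W = g(M),  times(times(6,n),k) = Z.
Bind W := g(M); no other remaining equation mentions W.
Bind Z := times(times(6,n),k); substituting into the remaining equation gives: times(Q,s(f(Q,Q))) = times(times(times(6,n),k),M).
Decompose times/2: Q = times(times(6,n),k),  s(f(Q,Q)) = M.
Bind Q := times(times(6,n),k); substituting into the remaining equation gives: s(f(times(times(6,n),k),times(times(6,n),k))) = M.
Bind M := s(f(times(times(6,n),k),times(times(6,n),k))). Substituting into the earlier binding gives W := g(s(f(times(times(6,n),k),times(times(6,n),k)))).
MGU = { W ↦ g(s(f(times(times(6,n),k),times(times(6,n),k)))), Z ↦ times(times(6,n),k), Q ↦ times(times(6,n),k), M ↦ s(f(times(times(6,n),k),times(times(6,n),k))) }, so Z ↦ times(times(6,n),k).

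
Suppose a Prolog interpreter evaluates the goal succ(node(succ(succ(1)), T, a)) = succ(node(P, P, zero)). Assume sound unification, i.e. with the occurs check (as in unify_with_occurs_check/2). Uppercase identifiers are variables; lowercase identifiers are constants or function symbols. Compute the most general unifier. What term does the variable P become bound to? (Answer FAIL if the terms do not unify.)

Decompose succ/1: node(succ(succ(1)), T, a) = node(P, P, zero).
Decompose node/3: succ(succ(1)) = P,  T = P,  a = zero.
Bind P := succ(succ(1)); substituting into the one remaining equation that mentions P gives: T = succ(succ(1)).
Bind T := succ(succ(1)); no other remaining equation mentions T.
Clash: constants a and zero differ; no unifier exists.

FAIL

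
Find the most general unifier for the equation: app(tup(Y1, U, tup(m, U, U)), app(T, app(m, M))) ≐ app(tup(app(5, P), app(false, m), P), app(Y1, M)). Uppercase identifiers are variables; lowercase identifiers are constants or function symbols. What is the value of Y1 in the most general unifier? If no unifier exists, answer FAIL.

FAIL

Decompose app/2: tup(Y1, U, tup(m, U, U)) ≐ tup(app(5, P), app(false, m), P),  app(T, app(m, M)) ≐ app(Y1, M).
Decompose tup/3: Y1 ≐ app(5, P),  U ≐ app(false, m),  tup(m, U, U) ≐ P.
Bind Y1 := app(5, P); substituting into the one remaining equation that mentions Y1 gives: app(T, app(m, M)) ≐ app(app(5, P), M).
Bind U := app(false, m); substituting into the one remaining equation that mentions U gives: tup(m, app(false, m), app(false, m)) ≐ P.
Bind P := tup(m, app(false, m), app(false, m)); substituting into the remaining equation gives: app(T, app(m, M)) ≐ app(app(5, tup(m, app(false, m), app(false, m))), M). Substituting into the earlier binding gives Y1 := app(5, tup(m, app(false, m), app(false, m))).
Decompose app/2: T ≐ app(5, tup(m, app(false, m), app(false, m))),  app(m, M) ≐ M.
Bind T := app(5, tup(m, app(false, m), app(false, m))); no other remaining equation mentions T.
Occurs check fails: M occurs in app(m, M); the equation M ≐ app(m, M) has no finite solution.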